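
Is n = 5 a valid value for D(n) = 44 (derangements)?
Yes

Solution: D(5) = (5-1)·[D(4) + D(3)] = 4·[9 + 2] = 44, which equals 44.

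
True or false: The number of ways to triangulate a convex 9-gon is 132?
False

Working:
Triangulations of a convex 9-gon are counted by the Catalan number C_7: C_7 = C(14,7)/(7+1) = 3,432/8 = 429.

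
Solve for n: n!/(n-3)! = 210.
7

Solution: n!/(n-3)! = n×(n-1)×(n-2), a product of 3 consecutive integers ≈ (n−1)^3. 210^(1/3) + 1 ≈ 6.9; check n = 7: 7×6×5 = 210 ✓. So n = 7.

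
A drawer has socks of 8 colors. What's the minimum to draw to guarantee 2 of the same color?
Worst case: 1 of each = 8. One more: 9.

Answer: 9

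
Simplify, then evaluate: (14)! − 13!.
80,951,270,400

Explanation: (14)! − 13! = (14)·13! − 13! = (14−1)·13! = 13·13! = 80,951,270,400.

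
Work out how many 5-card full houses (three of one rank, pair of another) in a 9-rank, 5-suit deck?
7,200

Explanation: Triple rank: 9. Triple suits: C(5,3)=10. Pair rank: 8. Pair suits: C(5,2)=10. Total: 7,200.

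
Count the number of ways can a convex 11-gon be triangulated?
4,862
Using the Catalan number formula: C_n = C(2n, n) / (n+1)
C_9 = C(18, 9) / (9+1)
     = 48620 / 10
     = 4,862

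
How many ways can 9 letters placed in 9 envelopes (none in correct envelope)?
133,496

Reasoning: Using D(n) = (n-1)[D(n-1) + D(n-2)]:
D(9) = (9-1) × [D(8) + D(7)]
      = 8 × [14833 + 1854]
      = 8 × 16687
      = 133,496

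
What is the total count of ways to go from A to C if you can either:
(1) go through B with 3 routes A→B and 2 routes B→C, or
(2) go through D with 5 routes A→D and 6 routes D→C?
36

Reasoning: Route via B: 3×2=6. Route via D: 5×6=30. Total: 36.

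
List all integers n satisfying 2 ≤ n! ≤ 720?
2, 3, 4, 5, 6

Explanation: n! is strictly increasing; 2! = 2 and 6! = 720, so valid n = 2, 3, 4, 5, 6.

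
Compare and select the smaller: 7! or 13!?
7!

Solution: 7!=5,040, 13!=6,227,020,800. 13! > 7!.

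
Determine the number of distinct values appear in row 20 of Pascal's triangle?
11

Row 20 has entries C(20,0)..C(20,20); by symmetry C(20,k)=C(20,20-k), giving 11 distinct values.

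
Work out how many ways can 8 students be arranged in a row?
40,320

Solution: Arrangements of 8 distinct objects: 8! = 40,320.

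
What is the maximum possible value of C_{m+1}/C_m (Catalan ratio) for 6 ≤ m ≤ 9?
38/11

Working:
C_{m+1}/C_m = 2(2m+1)/(m+2), which increases with m. Maximum at m = 9: 2·19/11 = 38/11.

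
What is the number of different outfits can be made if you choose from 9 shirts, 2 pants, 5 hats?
90
By the multiplication principle: 9 × 2 × 5 = 90.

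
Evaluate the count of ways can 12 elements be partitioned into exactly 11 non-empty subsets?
This equals S(12,11), the Stirling number of the 2nd kind.
Using the Stirling recurrence: S(n,k) = k·S(n-1,k) + S(n-1,k-1)
S(12,11) = 11·S(11,11) + S(11,10)
         = 11·1 + 55
         = 11 + 55
         = 66

Answer: 66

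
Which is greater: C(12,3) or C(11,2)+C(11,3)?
Equal

By Pascal's identity: C(12,3) = C(11,2)+C(11,3) = 220. Equal.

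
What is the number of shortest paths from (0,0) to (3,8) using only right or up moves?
Choose 3 rights from 11 moves: C(11,3) = 165.
Final answer: 165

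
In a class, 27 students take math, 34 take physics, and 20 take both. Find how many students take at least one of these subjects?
|A∪B| = |A|+|B|-|A∩B| = 27+34-20 = 41.
Final answer: 41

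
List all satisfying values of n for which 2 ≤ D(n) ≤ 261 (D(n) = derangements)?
3, 4, 5

Reasoning: Using D(n) = (n−1)[D(n−1) + D(n−2)] with D(1)=0, D(2)=1: D(2)=1; D(3)=2; D(4)=9; D(5)=44; D(6)=265. So valid n = 3, 4, 5.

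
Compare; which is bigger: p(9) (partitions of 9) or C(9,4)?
C(9,4)

Solution: Pentagonal recurrence p(n) = p(n−1) + p(n−2) − p(n−5) − p(n−7) + …: p(9) = p(8) + p(7) − p(4) − p(2) = 22 + 15 − 5 − 2 = 30; C(9,4) = 126.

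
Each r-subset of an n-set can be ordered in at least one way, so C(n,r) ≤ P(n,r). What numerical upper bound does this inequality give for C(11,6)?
332,640
P(11,6) = 11·10·9·8·7·6 = 332,640, so C(11,6) ≤ 332,640. (The bound is loose by a factor of 6! = 720: C(11,6) = 332,640/720 = 462.)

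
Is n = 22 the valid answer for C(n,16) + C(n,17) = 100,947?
Yes

Working:
C(22,16) + C(22,17) = 74,613 + 26,334 = 100,947, which equals 100,947.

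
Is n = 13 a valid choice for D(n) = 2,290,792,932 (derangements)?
Yes

Explanation: D(13) = (13-1)·[D(12) + D(11)] = 12·[176,214,841 + 14,684,570] = 2,290,792,932, which equals 2,290,792,932.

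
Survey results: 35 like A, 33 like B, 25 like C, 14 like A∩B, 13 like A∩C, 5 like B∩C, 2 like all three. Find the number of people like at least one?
63

Solution: |A∪B∪C| = 35+33+25-14-13-5+2 = 63.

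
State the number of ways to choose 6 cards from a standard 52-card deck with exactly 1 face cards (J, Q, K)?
12 face cards and 40 non-face cards: C(12,1) × C(40,5) = 12 × 658,008 = 7,896,096.
Final answer: 7,896,096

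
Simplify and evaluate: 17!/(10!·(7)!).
19,448

Working:
This is C(17,10) = 19,448.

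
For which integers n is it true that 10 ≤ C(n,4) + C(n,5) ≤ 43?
6
C(5,4)+C(5,5)=6; C(6,4)+C(6,5)=21; C(7,4)+C(7,5)=56. So valid n = 6.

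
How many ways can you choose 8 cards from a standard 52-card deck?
C(52,8) = 752,538,150.

Answer: 752,538,150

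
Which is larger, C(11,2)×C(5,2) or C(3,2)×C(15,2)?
C(11,2)×C(5,2)

Working:
C(11,2)×C(5,2)=550, C(3,2)×C(15,2)=315.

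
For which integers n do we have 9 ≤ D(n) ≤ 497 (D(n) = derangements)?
4, 5, 6

Working:
Using D(n) = (n−1)[D(n−1) + D(n−2)] with D(1)=0, D(2)=1: D(3)=2; D(4)=9; D(5)=44; D(6)=265; D(7)=1,854. So valid n = 4, 5, 6.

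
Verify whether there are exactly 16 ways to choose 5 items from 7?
False
C(7,5) = 21 ≠ 16.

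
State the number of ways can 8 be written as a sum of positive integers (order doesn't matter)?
22

Working:
Pentagonal recurrence p(n) = p(n−1) + p(n−2) − p(n−5) − p(n−7) + …: p(8) = p(7) + p(6) − p(3) − p(1) = 15 + 11 − 3 − 1 = 22.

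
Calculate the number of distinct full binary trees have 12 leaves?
58,786
Using the Catalan number formula: C_n = C(2n, n) / (n+1)
C_11 = C(22, 11) / (11+1)
     = 705432 / 12
     = 58,786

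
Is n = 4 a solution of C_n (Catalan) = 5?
C_4 = C(8,4)/(4+1) = 70/5 = 14, which does not equal 5.
Final answer: No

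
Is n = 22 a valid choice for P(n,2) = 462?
Yes

Solution: P(22,2) = 22·21 = 462, which equals 462.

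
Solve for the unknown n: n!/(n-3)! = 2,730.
15

n!/(n-3)! = n×(n-1)×(n-2), a product of 3 consecutive integers ≈ (n−1)^3. 2,730^(1/3) + 1 ≈ 15.0; check n = 15: 15×14×13 = 2,730 ✓. So n = 15.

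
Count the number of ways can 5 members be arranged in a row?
120

Working:
Arrangements of 5 distinct objects: 5! = 120.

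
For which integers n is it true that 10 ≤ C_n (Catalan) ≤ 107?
4, 5

Explanation: C_3=5; C_4=14; C_5=42; C_6=132. So valid n = 4, 5.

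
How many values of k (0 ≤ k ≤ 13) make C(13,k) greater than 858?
4

Solution: Row 13 is unimodal and symmetric about k=13/2. C(13,4)=715 ≤ 858; C(13,5)=1,287 > 858; by symmetry C(13,k) > 858 for k = 5..8. That's 8 - 5 + 1 = 4 values.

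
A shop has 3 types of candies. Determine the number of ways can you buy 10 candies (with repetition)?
66

Working:
Stars and bars: C(10+3-1, 10) = C(12, 10) = 66.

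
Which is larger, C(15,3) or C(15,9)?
C(15,9)
C(15,3)=455, C(15,9)=5,005.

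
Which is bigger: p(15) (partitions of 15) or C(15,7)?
C(15,7)

Solution: Pentagonal recurrence p(n) = p(n−1) + p(n−2) − p(n−5) − p(n−7) + …: p(15) = p(14) + p(13) − p(10) − p(8) + p(3) + p(0) = 135 + 101 − 42 − 22 + 3 + 1 = 176; C(15,7) = 6,435.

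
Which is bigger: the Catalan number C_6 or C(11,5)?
C_6 = C(12,6)/(6+1) = 924/7 = 132; C(11,5) = 462.

Answer: C(11,5)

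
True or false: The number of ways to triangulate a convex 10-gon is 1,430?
True
Triangulations of a convex 10-gon are counted by the Catalan number C_8: C_8 = C(16,8)/(8+1) = 12,870/9 = 1,430.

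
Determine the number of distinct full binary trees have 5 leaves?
14

Solution: Using the Catalan number formula: C_n = C(2n, n) / (n+1)
C_4 = C(8, 4) / (4+1)
     = 70 / 5
     = 14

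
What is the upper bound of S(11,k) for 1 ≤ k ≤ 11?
Row S(11,k) for k = 1..11 (via S(n,k) = k·S(n−1,k) + S(n−1,k−1)): 1, 1,023, 28,501, 145,750, 246,730, 179,487, 63,987, 11,880, 1,155, 55, 1. The row is unimodal; maximum at k = 5: 246,730.

Answer: 246,730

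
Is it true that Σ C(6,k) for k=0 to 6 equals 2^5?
False

Solution: Binomial theorem: Σ C(6,k) = (1+1)^6 = 2^6 = 64; RHS 2^5 = 32.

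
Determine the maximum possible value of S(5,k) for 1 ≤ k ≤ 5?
25

Row S(5,k) for k = 1..5 (via S(n,k) = k·S(n−1,k) + S(n−1,k−1)): 1, 15, 25, 10, 1. The row is unimodal; maximum at k = 3: 25.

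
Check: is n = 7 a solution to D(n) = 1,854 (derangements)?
D(7) = (7-1)·[D(6) + D(5)] = 6·[265 + 44] = 1,854, which equals 1,854.

Answer: Yes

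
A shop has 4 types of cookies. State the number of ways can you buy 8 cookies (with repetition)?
165

Working:
Stars and bars: C(8+4-1, 8) = C(11, 8) = 165.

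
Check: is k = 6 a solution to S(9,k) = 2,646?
S(9,6) = 6·S(8,6) + S(8,5) = 6·266 + 1,050 = 2,646, which equals 2,646.
Final answer: Yes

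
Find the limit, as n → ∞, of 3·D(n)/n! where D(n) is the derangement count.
3/e

Solution: D(n)/n! → 1/e, so 3·D(n)/n! → 3/e.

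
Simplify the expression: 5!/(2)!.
60
This equals 5×4×3 = 60.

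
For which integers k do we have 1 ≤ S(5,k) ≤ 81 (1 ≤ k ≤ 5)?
1, 2, 3, 4, 5

Explanation: S(5,1)=1; S(5,2)=15; S(5,3)=25; S(5,4)=10; S(5,5)=1. So valid k = 1, 2, 3, 4, 5.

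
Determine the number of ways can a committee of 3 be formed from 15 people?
455

Solution: C(15,3) = 15! / (3! × (15-3)!)
         = 15! / (3! × 12!)
         = 455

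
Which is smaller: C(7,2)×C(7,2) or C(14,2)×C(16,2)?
C(7,2)×C(7,2)

Solution: C(7,2)×C(7,2)=441, C(14,2)×C(16,2)=10,920.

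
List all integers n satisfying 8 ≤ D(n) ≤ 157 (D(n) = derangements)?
4, 5

Reasoning: Using D(n) = (n−1)[D(n−1) + D(n−2)] with D(1)=0, D(2)=1: D(3)=2; D(4)=9; D(5)=44; D(6)=265. So valid n = 4, 5.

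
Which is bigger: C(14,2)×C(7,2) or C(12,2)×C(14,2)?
C(14,2)×C(7,2)=1,911, C(12,2)×C(14,2)=6,006.

Answer: C(12,2)×C(14,2)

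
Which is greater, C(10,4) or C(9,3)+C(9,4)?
Equal
By Pascal's identity: C(10,4) = C(9,3)+C(9,4) = 210. Equal.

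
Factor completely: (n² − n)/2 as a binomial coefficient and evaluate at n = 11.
(n² − n)/2 = n(n−1)/2 = C(n,2). At n = 11: C(11,2) = 55.
Final answer: C(n,2); C(11,2) = 55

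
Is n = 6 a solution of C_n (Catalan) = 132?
Yes

Solution: C_6 = C(12,6)/(6+1) = 924/7 = 132, which equals 132.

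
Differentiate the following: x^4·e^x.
(4x^3 + x^4)e^x
Product rule: d/dx[x^4]·e^x + x^4·d/dx[e^x] = 4x^{3}e^x + x^4e^x.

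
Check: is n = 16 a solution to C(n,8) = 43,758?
C(16,8) = 16·15·14·13·12·11·10·9/8! = 518,918,400/40,320 = 12,870, which does not equal 43,758.

Answer: No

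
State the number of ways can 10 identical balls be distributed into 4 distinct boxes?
286

Working:
C(10+4-1, 4-1) = C(13, 3) = 286.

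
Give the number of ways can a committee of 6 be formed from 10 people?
210

Reasoning: C(10,6) = 10! / (6! × (10-6)!)
         = 10! / (6! × 4!)
         = 210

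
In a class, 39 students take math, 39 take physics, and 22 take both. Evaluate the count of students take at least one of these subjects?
|A∪B| = |A|+|B|-|A∩B| = 39+39-22 = 56.
Final answer: 56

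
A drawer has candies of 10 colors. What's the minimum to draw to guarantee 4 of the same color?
31

Reasoning: Worst case: 3 of each = 30. One more: 31.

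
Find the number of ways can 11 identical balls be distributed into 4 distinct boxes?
364

Reasoning: C(11+4-1, 4-1) = C(14, 3) = 364.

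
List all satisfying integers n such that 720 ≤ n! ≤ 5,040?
6, 7

Explanation: n! is strictly increasing; 6! = 720 and 7! = 5,040, so valid n = 6, 7.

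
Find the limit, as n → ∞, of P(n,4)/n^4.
1

Reasoning: P(n,4) = n(n-1)(n-2)(n-3) ≈ n^4 for large n. Limit = 1.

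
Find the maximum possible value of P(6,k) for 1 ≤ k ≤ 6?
720

P(6,k) increases in k, so maximum at k = 6: 6! = 720.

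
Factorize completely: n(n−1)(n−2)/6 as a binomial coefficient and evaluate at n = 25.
C(n,3); C(25,3) = 2,300

Solution: n(n−1)(n−2)/6 = n!/(3!(n−3)!) = C(n,3). At n = 25: C(25,3) = 2,300.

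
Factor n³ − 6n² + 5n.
n(n − 1)(n − 5)

n³ − 6n² + 5n = n(n² − 6n + 5) = n(n − 1)(n − 5).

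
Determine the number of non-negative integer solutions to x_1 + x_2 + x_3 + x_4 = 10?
286

Solution: C(10+4-1, 4-1) = 286.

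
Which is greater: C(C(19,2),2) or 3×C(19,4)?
C(C(19,2),2)
C(C(19,2),2)=14,535, 3×C(19,4)=11,628.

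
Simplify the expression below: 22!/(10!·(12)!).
646,646
This is C(22,10) = 646,646.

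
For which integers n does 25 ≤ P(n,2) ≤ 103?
6, 7, 8, 9, 10

Solution: P(5,2)=20; P(6,2)=30; P(7,2)=42; P(8,2)=56; P(9,2)=72; P(10,2)=90; P(11,2)=110. So valid n = 6, 7, 8, 9, 10.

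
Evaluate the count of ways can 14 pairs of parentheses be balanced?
2,674,440
Using the Catalan number formula: C_n = C(2n, n) / (n+1)
C_14 = C(28, 14) / (14+1)
     = 40116600 / 15
     = 2,674,440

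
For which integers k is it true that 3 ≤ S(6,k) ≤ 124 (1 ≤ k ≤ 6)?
S(6,1)=1; S(6,2)=31; S(6,3)=90; S(6,4)=65; S(6,5)=15; S(6,6)=1. So valid k = 2, 3, 4, 5.
Final answer: 2, 3, 4, 5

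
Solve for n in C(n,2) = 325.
26

Reasoning: C(n,2) = n(n−1)/2! is increasing in n, and n(n−1) = 2!·325 = 650 ≈ (n−0.5)^2 gives n ≈ 26.0. Check: C(24,2) = 276, C(25,2) = 300, C(26,2) = 325 ✓. So n = 26.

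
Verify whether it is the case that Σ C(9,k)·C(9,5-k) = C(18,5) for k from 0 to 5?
True
Vandermonde's identity gives C(18,5) = 8,568; RHS C(18,5) = 8,568.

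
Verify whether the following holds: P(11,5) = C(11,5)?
False
P(11,5) = 55,440 but C(11,5) = 462; they differ by a factor of 5! = 120, so the statement does not hold.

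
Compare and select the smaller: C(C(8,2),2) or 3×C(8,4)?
3×C(8,4)

Reasoning: C(C(8,2),2)=378, 3×C(8,4)=210.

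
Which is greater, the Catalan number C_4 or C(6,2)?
C_4 = C(8,4)/(4+1) = 70/5 = 14; C(6,2) = 15.

Answer: C(6,2)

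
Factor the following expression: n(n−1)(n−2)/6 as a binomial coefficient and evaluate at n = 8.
n(n−1)(n−2)/6 = n!/(3!(n−3)!) = C(n,3). At n = 8: C(8,3) = 56.
Final answer: C(n,3); C(8,3) = 56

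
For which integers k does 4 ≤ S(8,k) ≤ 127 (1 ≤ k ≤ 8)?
S(8,1)=1; S(8,2)=127; S(8,3)=966; S(8,4)=1,701; S(8,5)=1,050; S(8,6)=266; S(8,7)=28; S(8,8)=1. So valid k = 2, 7.

Answer: 2, 7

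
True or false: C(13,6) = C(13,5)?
False

Explanation: C(13,6) = 1,716 but C(13,5) = 1,287; symmetry gives C(13,6) = C(13,7), not C(13,5).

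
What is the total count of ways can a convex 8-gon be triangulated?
132
Using the Catalan number formula: C_n = C(2n, n) / (n+1)
C_6 = C(12, 6) / (6+1)
     = 924 / 7
     = 132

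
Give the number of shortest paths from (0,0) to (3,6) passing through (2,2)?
30

To (2,2): C(4,2)=6. From there: C(5,1)=5. Total: 30.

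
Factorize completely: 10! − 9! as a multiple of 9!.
9 × 9! = 3,265,920

Explanation: 10! − 9! = 10·9! − 9! = (10 − 1)·9! = 9 × 9! = 3,265,920.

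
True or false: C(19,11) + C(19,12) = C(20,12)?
Pascal's identity C(n,k) + C(n,k+1) = C(n+1,k+1): 75,582 + 50,388 = 125,970 = C(20,12).

Answer: True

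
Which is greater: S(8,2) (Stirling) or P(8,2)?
S(8,2) = 2·S(7,2) + S(7,1) = 2·63 + 1 = 127; P(8,2) = 56.
Final answer: S(8,2)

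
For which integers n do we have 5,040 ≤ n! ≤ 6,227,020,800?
7, 8, 9, 10, 11, 12, 13

Working:
n! is strictly increasing; 7! = 5,040 and 13! = 6,227,020,800, so valid n = 7, 8, 9, 10, 11, 12, 13.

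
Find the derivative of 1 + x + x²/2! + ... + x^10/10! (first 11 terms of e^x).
1 + x + x²/2! + ... + x^9/9!

Working:
Differentiating term by term gives the first 10 terms of e^x.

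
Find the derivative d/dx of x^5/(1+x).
(5x^4(1+x) - x^5)/(1+x)²
Quotient rule: [5x^{4}(1+x) - x^5]/(1+x)².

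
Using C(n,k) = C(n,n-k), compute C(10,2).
45

C(10,2) = C(10,8) = 45.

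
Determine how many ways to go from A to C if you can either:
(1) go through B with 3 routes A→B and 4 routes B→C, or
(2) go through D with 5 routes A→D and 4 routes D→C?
32

Working:
Route via B: 3×4=12. Route via D: 5×4=20. Total: 32.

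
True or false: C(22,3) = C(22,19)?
True

Solution: C(22,3) = C(22,22-3) by the symmetry property; both equal 1,540.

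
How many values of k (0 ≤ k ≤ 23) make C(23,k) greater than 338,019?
8
Row 23 is unimodal and symmetric about k=23/2. C(23,7)=245,157 ≤ 338,019; C(23,8)=490,314 > 338,019; by symmetry C(23,k) > 338,019 for k = 8..15. That's 15 - 8 + 1 = 8 values.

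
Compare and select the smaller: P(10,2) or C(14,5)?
P(10,2)=90, C(14,5)=2,002.

Answer: P(10,2)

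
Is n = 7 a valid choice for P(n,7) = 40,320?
No

Solution: P(7,7) = 7·6·5·4·3·2·1 = 5,040, which does not equal 40,320.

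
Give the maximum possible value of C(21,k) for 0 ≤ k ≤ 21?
Maximum at k = 10 or k = 11: C(21,10) = 352,716.

Answer: 352,716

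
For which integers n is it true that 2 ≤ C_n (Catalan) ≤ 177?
2, 3, 4, 5, 6
C_1=1; C_2=2; C_3=5; C_4=14; C_5=42; C_6=132; C_7=429. So valid n = 2, 3, 4, 5, 6.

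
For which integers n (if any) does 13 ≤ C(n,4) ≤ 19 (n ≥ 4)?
6

Explanation: C(5,4)=5; C(6,4)=15; C(7,4)=35. So valid n = 6.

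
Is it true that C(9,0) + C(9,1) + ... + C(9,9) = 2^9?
Binomial theorem with x = y = 1: Σ C(9,i) = (1+1)^9 = 2^9 = 512. The statement holds.

Answer: True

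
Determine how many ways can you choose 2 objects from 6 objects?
15

Explanation: C(6,2) = 6! / (2! × (6-2)!)
         = 6! / (2! × 4!)
         = 15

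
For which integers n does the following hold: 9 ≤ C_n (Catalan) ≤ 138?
4, 5, 6

Reasoning: C_3=5; C_4=14; C_5=42; C_6=132; C_7=429. So valid n = 4, 5, 6.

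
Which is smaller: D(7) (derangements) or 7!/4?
7!/4

Reasoning: D(7) = (7-1)·[D(6) + D(5)] = 6·[265 + 44] = 1,854; 7!/4 = 5,040/4 = 1,260.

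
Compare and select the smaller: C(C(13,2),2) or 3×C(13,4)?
3×C(13,4)

Working:
C(C(13,2),2)=3,003, 3×C(13,4)=2,145.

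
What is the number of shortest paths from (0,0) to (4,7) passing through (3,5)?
168

To (3,5): C(8,3)=56. From there: C(3,1)=3. Total: 168.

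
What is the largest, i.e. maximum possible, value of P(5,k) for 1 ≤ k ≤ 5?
P(5,k) increases in k, so maximum at k = 5: 5! = 120.
Final answer: 120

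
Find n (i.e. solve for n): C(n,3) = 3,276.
28

Solution: C(n,3) = n(n−1)(n−2)/3! is increasing in n, and n(n−1)(n−2) = 3!·3,276 = 19,656 ≈ (n−1)^3 gives n ≈ 28.0. Check: C(26,3) = 2,600, C(27,3) = 2,925, C(28,3) = 3,276 ✓. So n = 28.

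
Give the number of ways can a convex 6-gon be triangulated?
Using the Catalan number formula: C_n = C(2n, n) / (n+1)
C_4 = C(8, 4) / (4+1)
     = 70 / 5
     = 14

Answer: 14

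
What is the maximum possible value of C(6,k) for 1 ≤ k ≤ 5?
20

Working:
C(6,k) is maximised at the centre of the row: C(6,3) = 20.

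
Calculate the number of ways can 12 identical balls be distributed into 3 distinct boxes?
C(12+3-1, 3-1) = C(14, 2) = 91.
Final answer: 91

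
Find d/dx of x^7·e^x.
(7x^6 + x^7)e^x

Explanation: Product rule: d/dx[x^7]·e^x + x^7·d/dx[e^x] = 7x^{6}e^x + x^7e^x.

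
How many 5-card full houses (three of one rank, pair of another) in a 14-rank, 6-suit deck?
Triple rank: 14. Triple suits: C(6,3)=20. Pair rank: 13. Pair suits: C(6,2)=15. Total: 54,600.

Answer: 54,600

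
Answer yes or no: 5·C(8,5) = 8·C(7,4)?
Yes

Solution: Absorption identity k·C(n,k) = n·C(n-1,k-1). LHS = 5·56 = 280; RHS = 8·35 = 280.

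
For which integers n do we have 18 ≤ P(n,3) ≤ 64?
4, 5
P(3,3)=6; P(4,3)=24; P(5,3)=60; P(6,3)=120. So valid n = 4, 5.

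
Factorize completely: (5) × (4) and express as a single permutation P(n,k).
P(5,2) = 5!/(3)!

Explanation: Product of 2 consecutive descending integers starting at 5: P(5,2) = 5!/3! = 20.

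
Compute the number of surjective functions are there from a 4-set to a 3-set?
36

Explanation: Onto functions = 3! × S(4,3)
First compute S(4,3) via recurrence:
Using the Stirling recurrence: S(n,k) = k·S(n-1,k) + S(n-1,k-1)
S(4,3) = 3·S(3,3) + S(3,2)
         = 3·1 + 3
         = 3 + 3
         = 6
Then: 6 × 6 = 36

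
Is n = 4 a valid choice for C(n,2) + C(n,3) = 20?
No

Reasoning: C(4,2) + C(4,3) = 6 + 4 = 10, which does not equal 20.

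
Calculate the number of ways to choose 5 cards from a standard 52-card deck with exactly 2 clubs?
712,842

Solution: 13 clubs and 39 non-clubs: C(13,2) × C(39,3) = 78 × 9139 = 712,842.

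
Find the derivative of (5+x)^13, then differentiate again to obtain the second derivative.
156(5+x)^11

Explanation: First derivative: 13(5+x)^{12}. Second derivative: 13·12·(5+x)^{11} = 156(5+x)^{11}.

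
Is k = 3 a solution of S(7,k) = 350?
No

Explanation: S(7,3) = 3·S(6,3) + S(6,2) = 3·90 + 31 = 301, which does not equal 350.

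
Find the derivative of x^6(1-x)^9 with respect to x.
6x^5(1-x)^9 - 9x^6(1-x)^8

Solution: Product rule: 6x^{5}(1-x)^{9} + x^6·(-9)(1-x)^{8}.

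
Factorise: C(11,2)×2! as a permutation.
P(11,2)

Reasoning: C(11,2)×2! = [11!/(2!(9)!)]×2! = 11!/(9)! = P(11,2) = 110.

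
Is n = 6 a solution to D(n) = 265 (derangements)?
Yes

Solution: D(6) = (6-1)·[D(5) + D(4)] = 5·[44 + 9] = 265, which equals 265.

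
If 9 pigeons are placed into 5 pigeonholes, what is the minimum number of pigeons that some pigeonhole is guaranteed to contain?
2

Pigeonhole: ⌈9/5⌉ = 2.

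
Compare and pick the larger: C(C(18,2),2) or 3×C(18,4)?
C(C(18,2),2)

Working:
C(C(18,2),2)=11,628, 3×C(18,4)=9,180.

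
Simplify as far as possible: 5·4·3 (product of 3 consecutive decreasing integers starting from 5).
60

This is P(5,3) = 5!/(2)! = 60.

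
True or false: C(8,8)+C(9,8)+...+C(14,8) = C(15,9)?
True

Explanation: Hockey stick identity gives Σ = C(15,9) = 5,005; RHS C(15,9) = 5,005.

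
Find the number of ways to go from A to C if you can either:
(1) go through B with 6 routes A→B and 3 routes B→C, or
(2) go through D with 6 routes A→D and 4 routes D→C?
42

Explanation: Route via B: 6×3=18. Route via D: 6×4=24. Total: 42.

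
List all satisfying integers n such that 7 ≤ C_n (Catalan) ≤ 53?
4, 5

Working:
C_3=5; C_4=14; C_5=42; C_6=132. So valid n = 4, 5.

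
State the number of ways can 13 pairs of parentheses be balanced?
Using the Catalan number formula: C_n = C(2n, n) / (n+1)
C_13 = C(26, 13) / (13+1)
     = 10400600 / 14
     = 742,900

Answer: 742,900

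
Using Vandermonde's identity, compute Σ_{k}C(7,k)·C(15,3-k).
1,540

Reasoning: = C(7+15,3) = C(22,3) = 1,540.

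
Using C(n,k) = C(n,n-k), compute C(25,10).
3,268,760

Explanation: C(25,10) = C(25,15) = 3,268,760.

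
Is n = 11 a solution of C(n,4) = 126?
No

Reasoning: C(11,4) = 11·10·9·8/4! = 7,920/24 = 330, which does not equal 126.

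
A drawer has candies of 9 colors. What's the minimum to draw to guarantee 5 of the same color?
37

Worst case: 4 of each = 36. One more: 37.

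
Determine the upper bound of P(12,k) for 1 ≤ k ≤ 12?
479,001,600

Solution: P(12,k) increases in k, so maximum at k = 12: 12! = 479,001,600.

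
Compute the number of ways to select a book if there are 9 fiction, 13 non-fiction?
22

Solution: By the addition principle: 9 + 13 = 22.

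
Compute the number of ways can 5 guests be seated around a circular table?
24

Reasoning: Circular arrangements: (5-1)! = 24.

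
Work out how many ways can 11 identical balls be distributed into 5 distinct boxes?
C(11+5-1, 5-1) = C(15, 4) = 1,365.

Answer: 1,365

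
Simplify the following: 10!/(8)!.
90

This equals 10×9 = 90.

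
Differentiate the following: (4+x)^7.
7(4+x)^6

Reasoning: Using the power rule: d/dx (4+x)^7 = 7(4+x)^{6}.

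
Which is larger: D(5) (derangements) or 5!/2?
D(5) = (5-1)·[D(4) + D(3)] = 4·[9 + 2] = 44; 5!/2 = 120/2 = 60.

Answer: 5!/2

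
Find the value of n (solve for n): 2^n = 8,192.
13
8,192 = 1,024 × 8 = 2^10 × 2^3 = 2^13, so n = 13.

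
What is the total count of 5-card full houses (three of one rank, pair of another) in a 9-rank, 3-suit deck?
216

Working:
Triple rank: 9. Triple suits: C(3,3)=1. Pair rank: 8. Pair suits: C(3,2)=3. Total: 216.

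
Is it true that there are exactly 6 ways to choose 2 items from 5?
False
C(5,2) = 10 ≠ 6.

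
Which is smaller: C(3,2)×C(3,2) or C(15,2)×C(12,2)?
C(3,2)×C(3,2)

Explanation: C(3,2)×C(3,2)=9, C(15,2)×C(12,2)=6,930.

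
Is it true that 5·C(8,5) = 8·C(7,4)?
Absorption identity k·C(n,k) = n·C(n-1,k-1). LHS = 5·56 = 280; RHS = 8·35 = 280.
Final answer: True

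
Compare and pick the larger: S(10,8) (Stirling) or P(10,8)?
S(10,8) = 8·S(9,8) + S(9,7) = 8·36 + 462 = 750; P(10,8) = 1,814,400.

Answer: P(10,8)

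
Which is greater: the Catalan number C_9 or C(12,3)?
C_9
C_9 = C(18,9)/(9+1) = 48,620/10 = 4,862; C(12,3) = 220.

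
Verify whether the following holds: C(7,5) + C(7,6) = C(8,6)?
Pascal's identity: LHS = 21 + 7 = 28; RHS = C(8,6) = 28. Both sides agree, so the statement holds.

Answer: True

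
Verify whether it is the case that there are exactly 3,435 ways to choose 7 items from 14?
False

C(14,7) = 3,432 ≠ 3435.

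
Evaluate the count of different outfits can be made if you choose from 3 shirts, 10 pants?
30

Solution: By the multiplication principle: 3 × 10 = 30.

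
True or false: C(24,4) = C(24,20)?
True
C(24,4) = C(24,24-4) by the symmetry property; both equal 10,626.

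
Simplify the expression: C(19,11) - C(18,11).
C(19,11) - C(18,11) = C(18,10) = 43,758.
Final answer: 43,758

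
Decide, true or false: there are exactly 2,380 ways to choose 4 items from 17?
True

Explanation: C(17,4) = 2,380.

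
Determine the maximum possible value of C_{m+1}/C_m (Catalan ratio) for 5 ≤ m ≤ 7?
10/3

Explanation: C_{m+1}/C_m = 2(2m+1)/(m+2), which increases with m. Maximum at m = 7: 2·15/9 = 10/3.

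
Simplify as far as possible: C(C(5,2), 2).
C(5,2) = 10, then C(10, 2) = 45.

Answer: 45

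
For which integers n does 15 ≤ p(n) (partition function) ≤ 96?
Tabulating p(n) via p(n) = p(n−1) + p(n−2) − p(n−5) − p(n−7) + …: p(6)=11; p(7)=15; p(8)=22; p(9)=30; p(10)=42; p(11)=56; p(12)=77; p(13)=101. So valid n = 7, 8, 9, 10, 11, 12.
Final answer: 7, 8, 9, 10, 11, 12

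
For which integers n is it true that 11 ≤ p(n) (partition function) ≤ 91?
Tabulating p(n) via p(n) = p(n−1) + p(n−2) − p(n−5) − p(n−7) + …: p(5)=7; p(6)=11; p(7)=15; p(8)=22; p(9)=30; p(10)=42; p(11)=56; p(12)=77; p(13)=101. So valid n = 6, 7, 8, 9, 10, 11, 12.
Final answer: 6, 7, 8, 9, 10, 11, 12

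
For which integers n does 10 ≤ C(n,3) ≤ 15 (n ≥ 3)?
5
C(4,3)=4; C(5,3)=10; C(6,3)=20. So valid n = 5.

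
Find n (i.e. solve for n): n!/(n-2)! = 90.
10

Solution: n!/(n-2)! = n×(n-1), a product of 2 consecutive integers ≈ (n−0.5)^2. 90^(1/2) + 0.5 ≈ 10.0; check n = 10: 10×9 = 90 ✓. So n = 10.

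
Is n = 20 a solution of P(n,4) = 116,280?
P(20,4) = 20·19·18·17 = 116,280, which equals 116,280.
Final answer: Yes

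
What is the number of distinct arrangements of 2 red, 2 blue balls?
6
Multinomial: 4!/(2! × 2!) = 6.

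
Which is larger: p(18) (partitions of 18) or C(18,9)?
C(18,9)

Reasoning: Pentagonal recurrence p(n) = p(n−1) + p(n−2) − p(n−5) − p(n−7) + …: p(18) = p(17) + p(16) − p(13) − p(11) + p(6) + p(3) = 297 + 231 − 101 − 56 + 11 + 3 = 385; C(18,9) = 48,620.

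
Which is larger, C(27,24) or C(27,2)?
C(27,24)

Reasoning: C(27,24)=2,925, C(27,2)=351.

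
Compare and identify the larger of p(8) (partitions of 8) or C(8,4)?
C(8,4)

Explanation: Pentagonal recurrence p(n) = p(n−1) + p(n−2) − p(n−5) − p(n−7) + …: p(8) = p(7) + p(6) − p(3) − p(1) = 15 + 11 − 3 − 1 = 22; C(8,4) = 70.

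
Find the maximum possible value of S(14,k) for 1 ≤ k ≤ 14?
63,436,373
Row S(14,k) for k = 1..14 (via S(n,k) = k·S(n−1,k) + S(n−1,k−1)): 1, 8,191, 788,970, 10,391,745, 40,075,035, 63,436,373, 49,329,280, 20,912,320, 5,135,130, 752,752, 66,066, 3,367, 91, 1. The row is unimodal; maximum at k = 6: 63,436,373.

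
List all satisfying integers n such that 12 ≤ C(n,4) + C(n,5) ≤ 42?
6

Reasoning: C(5,4)+C(5,5)=6; C(6,4)+C(6,5)=21; C(7,4)+C(7,5)=56. So valid n = 6.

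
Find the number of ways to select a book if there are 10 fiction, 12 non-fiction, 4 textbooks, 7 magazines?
By the addition principle: 10 + 12 + 4 + 7 = 33.

Answer: 33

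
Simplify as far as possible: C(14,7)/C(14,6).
8/7

Working:
C(n,k+1)/C(n,k) = (n−k)/(k+1). Here (14−6)/(6+1) = 8/7 = 8/7.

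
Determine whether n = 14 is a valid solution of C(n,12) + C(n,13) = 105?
Yes

C(14,12) + C(14,13) = 91 + 14 = 105, which equals 105.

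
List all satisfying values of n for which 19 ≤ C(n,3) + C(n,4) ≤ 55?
6

Explanation: C(5,3)+C(5,4)=15; C(6,3)+C(6,4)=35; C(7,3)+C(7,4)=70. So valid n = 6.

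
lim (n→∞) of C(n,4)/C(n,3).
C(n,4)/C(n,3) = (n-3)/4 → ∞ as n → ∞.
Final answer: ∞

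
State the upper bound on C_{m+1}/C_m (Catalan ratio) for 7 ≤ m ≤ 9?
38/11

Solution: C_{m+1}/C_m = 2(2m+1)/(m+2), which increases with m. Maximum at m = 9: 2·19/11 = 38/11.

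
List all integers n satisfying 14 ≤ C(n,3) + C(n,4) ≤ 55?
5, 6

Working:
C(4,3)+C(4,4)=5; C(5,3)+C(5,4)=15; C(6,3)+C(6,4)=35; C(7,3)+C(7,4)=70. So valid n = 5, 6.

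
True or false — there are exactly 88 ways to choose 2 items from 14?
False

Working:
C(14,2) = 91 ≠ 88.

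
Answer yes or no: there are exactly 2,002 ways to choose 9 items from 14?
C(14,9) = 2,002.

Answer: Yes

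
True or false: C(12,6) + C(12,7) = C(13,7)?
True

Explanation: Pascal's identity: LHS = 924 + 792 = 1,716; RHS = C(13,7) = 1,716. Both sides agree, so the statement holds.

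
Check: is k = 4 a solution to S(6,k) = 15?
No
S(6,4) = 4·S(5,4) + S(5,3) = 4·10 + 25 = 65, which does not equal 15.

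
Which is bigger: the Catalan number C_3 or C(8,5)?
C(8,5)

C_3 = C(6,3)/(3+1) = 20/4 = 5; C(8,5) = 56.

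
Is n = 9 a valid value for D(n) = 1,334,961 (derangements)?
No
D(9) = (9-1)·[D(8) + D(7)] = 8·[14,833 + 1,854] = 133,496, which does not equal 1,334,961.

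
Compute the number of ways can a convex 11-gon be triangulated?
4,862

Solution: Using the Catalan number formula: C_n = C(2n, n) / (n+1)
C_9 = C(18, 9) / (9+1)
     = 48620 / 10
     = 4,862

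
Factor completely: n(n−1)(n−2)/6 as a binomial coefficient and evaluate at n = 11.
C(n,3); C(11,3) = 165

n(n−1)(n−2)/6 = n!/(3!(n−3)!) = C(n,3). At n = 11: C(11,3) = 165.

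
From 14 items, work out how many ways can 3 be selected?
364

C(14,3) = 14! / (3! × (14-3)!)
         = 14! / (3! × 11!)
         = 364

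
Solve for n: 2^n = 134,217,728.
134,217,728 = 1,024 × 1,024 × 128 = 2^10 × 2^10 × 2^7 = 2^27, so n = 27.

Answer: 27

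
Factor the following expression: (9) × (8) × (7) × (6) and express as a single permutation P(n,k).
P(9,4) = 9!/(5)!

Product of 4 consecutive descending integers starting at 9: P(9,4) = 9!/5! = 3,024.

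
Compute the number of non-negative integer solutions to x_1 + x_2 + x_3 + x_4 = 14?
680

Solution: C(14+4-1, 4-1) = 680.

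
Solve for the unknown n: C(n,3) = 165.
11

C(n,3) = n(n−1)(n−2)/3! is increasing in n, and n(n−1)(n−2) = 3!·165 = 990 ≈ (n−1)^3 gives n ≈ 11.0. Check: C(9,3) = 84, C(10,3) = 120, C(11,3) = 165 ✓. So n = 11.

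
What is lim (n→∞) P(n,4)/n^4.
1

P(n,4) = n(n-1)(n-2)(n-3) ≈ n^4 for large n. Limit = 1.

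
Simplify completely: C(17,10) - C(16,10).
11,440

Reasoning: C(17,10) - C(16,10) = C(16,9) = 11,440.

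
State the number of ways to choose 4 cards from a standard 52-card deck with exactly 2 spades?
57,798

Working:
13 spades and 39 non-spades: C(13,2) × C(39,2) = 78 × 741 = 57,798.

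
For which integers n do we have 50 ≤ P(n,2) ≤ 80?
P(7,2)=42; P(8,2)=56; P(9,2)=72; P(10,2)=90. So valid n = 8, 9.

Answer: 8, 9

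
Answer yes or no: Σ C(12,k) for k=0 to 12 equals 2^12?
Yes

Solution: Binomial theorem: Σ C(12,k) = (1+1)^12 = 2^12 = 4,096; RHS 2^12 = 4,096.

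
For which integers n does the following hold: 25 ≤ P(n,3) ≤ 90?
5

P(4,3)=24; P(5,3)=60; P(6,3)=120. So valid n = 5.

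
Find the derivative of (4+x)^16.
16(4+x)^15

Solution: Using the power rule: d/dx (4+x)^16 = 16(4+x)^{15}.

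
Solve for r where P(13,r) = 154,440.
5

P(13,r) = 13·12·…·(13−r+1), a product of r factors. Multiplying down from 13: 13 = 13; 13·12 = 156; 13·12·11 = 1,716; 13·12·11·10 = 17,160; 13·12·11·10·9 = 154,440 ✓ (5 factors). So r = 5.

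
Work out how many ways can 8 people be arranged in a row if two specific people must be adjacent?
Treat pair as unit: (8-1)! arrangements × 2 internal orders = 10,080.

Answer: 10,080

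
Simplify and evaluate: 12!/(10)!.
132
This equals 12×11 = 132.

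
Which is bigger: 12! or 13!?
13!

Explanation: 12!=479,001,600, 13!=6,227,020,800. 13! > 12!.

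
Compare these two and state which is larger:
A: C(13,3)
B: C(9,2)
A

Explanation: A=C(13,3)=286, B=C(9,2)=36.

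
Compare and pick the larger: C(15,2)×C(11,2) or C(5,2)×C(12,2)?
C(15,2)×C(11,2)=5,775, C(5,2)×C(12,2)=660.
Final answer: C(15,2)×C(11,2)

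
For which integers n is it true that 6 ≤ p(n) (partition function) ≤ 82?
Tabulating p(n) via p(n) = p(n−1) + p(n−2) − p(n−5) − p(n−7) + …: p(4)=5; p(5)=7; p(6)=11; p(7)=15; p(8)=22; p(9)=30; p(10)=42; p(11)=56; p(12)=77; p(13)=101. So valid n = 5, 6, 7, 8, 9, 10, 11, 12.

Answer: 5, 6, 7, 8, 9, 10, 11, 12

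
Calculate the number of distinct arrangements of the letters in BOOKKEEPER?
151,200

Word has 10 letters (B=1, O=2, K=2, E=3, P=1, R=1). Arrangements: 10!/Π(k!) = 151,200.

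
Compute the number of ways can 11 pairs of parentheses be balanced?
Using the Catalan number formula: C_n = C(2n, n) / (n+1)
C_11 = C(22, 11) / (11+1)
     = 705432 / 12
     = 58,786

Answer: 58,786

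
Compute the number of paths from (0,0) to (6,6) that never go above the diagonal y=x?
Counted by the Catalan number C_6: C_6 = C(12,6)/(6+1) = 924/7 = 132.
Final answer: 132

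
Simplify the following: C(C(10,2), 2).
C(10,2) = 45, then C(45, 2) = 990.

Answer: 990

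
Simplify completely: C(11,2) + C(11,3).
220

Solution: By Pascal's identity: C(12,3) = 220.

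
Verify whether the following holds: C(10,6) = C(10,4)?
True
Symmetry C(n,k) = C(n,n-k): C(10,6) = 210 and C(10,4) = 210. Both sides agree, so the statement holds.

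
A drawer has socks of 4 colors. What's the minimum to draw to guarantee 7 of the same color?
Worst case: 6 of each = 24. One more: 25.
Final answer: 25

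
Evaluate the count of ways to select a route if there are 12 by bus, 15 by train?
27

Explanation: By the addition principle: 12 + 15 = 27.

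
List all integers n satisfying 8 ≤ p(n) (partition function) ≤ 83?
6, 7, 8, 9, 10, 11, 12

Reasoning: Tabulating p(n) via p(n) = p(n−1) + p(n−2) − p(n−5) − p(n−7) + …: p(5)=7; p(6)=11; p(7)=15; p(8)=22; p(9)=30; p(10)=42; p(11)=56; p(12)=77; p(13)=101. So valid n = 6, 7, 8, 9, 10, 11, 12.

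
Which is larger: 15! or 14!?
15!

Working:
15!=1,307,674,368,000, 14!=87,178,291,200. 15! > 14!.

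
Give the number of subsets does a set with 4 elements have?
16
Each element can be included or excluded: 2^4 = 16.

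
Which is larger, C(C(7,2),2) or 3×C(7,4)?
C(C(7,2),2)=210, 3×C(7,4)=105.

Answer: C(C(7,2),2)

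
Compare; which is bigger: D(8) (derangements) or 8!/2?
8!/2

D(8) = (8-1)·[D(7) + D(6)] = 7·[1,854 + 265] = 14,833; 8!/2 = 40,320/2 = 20,160.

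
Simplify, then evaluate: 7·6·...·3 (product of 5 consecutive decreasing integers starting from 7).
This is P(7,5) = 7!/(2)! = 2,520.
Final answer: 2,520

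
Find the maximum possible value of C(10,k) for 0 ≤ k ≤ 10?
252

Working:
Maximum at k = 5: C(10,5) = 252.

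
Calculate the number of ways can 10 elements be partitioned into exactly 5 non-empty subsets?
42,525

Explanation: This equals S(10,5), the Stirling number of the 2nd kind.
Using the Stirling recurrence: S(n,k) = k·S(n-1,k) + S(n-1,k-1)
S(10,5) = 5·S(9,5) + S(9,4)
         = 5·6951 + 7770
         = 34755 + 7770
         = 42,525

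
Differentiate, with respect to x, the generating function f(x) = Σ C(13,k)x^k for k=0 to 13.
Σ k·C(13,k)x^(k-1) for k=1 to 13

Working:
Term-by-term differentiation gives Σ k·C(13,k)x^{k-1} for k=1 to 13.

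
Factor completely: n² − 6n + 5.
(n − 1)(n − 5)

Reasoning: Seek roots whose sum is 6 and product is 5: (1, 5). So n² − 6n + 5 = (n − 1)(n − 5).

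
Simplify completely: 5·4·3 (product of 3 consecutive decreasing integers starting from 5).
60

Reasoning: This is P(5,3) = 5!/(2)! = 60.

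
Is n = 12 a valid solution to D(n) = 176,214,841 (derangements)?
Yes

Solution: D(12) = (12-1)·[D(11) + D(10)] = 11·[14,684,570 + 1,334,961] = 176,214,841, which equals 176,214,841.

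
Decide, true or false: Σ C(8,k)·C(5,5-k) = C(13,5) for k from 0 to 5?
True

Reasoning: Vandermonde's identity gives C(13,5) = 1,287; RHS C(13,5) = 1,287.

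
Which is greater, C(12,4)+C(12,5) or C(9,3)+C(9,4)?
C(12,4)+C(12,5)

Explanation: First=1,287, Second=210.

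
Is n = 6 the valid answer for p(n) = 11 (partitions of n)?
Pentagonal recurrence p(n) = p(n−1) + p(n−2) − p(n−5) − p(n−7) + …: p(6) = p(5) + p(4) − p(1) = 7 + 5 − 1 = 11, which equals 11.

Answer: Yes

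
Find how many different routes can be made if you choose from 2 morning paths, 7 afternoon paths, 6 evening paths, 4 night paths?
336

Solution: By the multiplication principle: 2 × 7 × 6 × 4 = 336.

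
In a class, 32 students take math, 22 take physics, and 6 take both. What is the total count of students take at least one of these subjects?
|A∪B| = |A|+|B|-|A∩B| = 32+22-6 = 48.
Final answer: 48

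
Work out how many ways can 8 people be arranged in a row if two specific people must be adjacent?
10,080

Solution: Treat pair as unit: (8-1)! arrangements × 2 internal orders = 10,080.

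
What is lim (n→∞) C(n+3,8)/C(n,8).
1

Explanation: Both numerator and denominator grow as n^8/8! for large n, so the ratio → 1.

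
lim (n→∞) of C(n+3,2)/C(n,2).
1

Explanation: Both numerator and denominator grow as n^2/2! for large n, so the ratio → 1.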